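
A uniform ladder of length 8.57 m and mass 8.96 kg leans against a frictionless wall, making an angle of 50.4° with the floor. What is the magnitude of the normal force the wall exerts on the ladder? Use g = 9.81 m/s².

Taking torques about the foot of the ladder:
Ladder weight 8.96×9.81 = 87.9 N acts at 4.285 m along the ladder; its horizontal arm is 4.285·cos50.4° = 2.731 m → τ = 240.1 N·m clockwise.
Wall normal N acts horizontally at the top; its moment arm is the height L sinθ = 8.57·sin50.4° = 6.603 m, counterclockwise.
For rotational equilibrium, N × 6.603 = 240.1, so N = 36.4 N.

N_wall ≈ 36.4 N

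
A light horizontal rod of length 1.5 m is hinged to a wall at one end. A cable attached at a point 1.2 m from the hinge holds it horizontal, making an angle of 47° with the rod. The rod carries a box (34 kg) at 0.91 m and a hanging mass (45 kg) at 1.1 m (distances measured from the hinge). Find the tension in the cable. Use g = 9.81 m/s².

Choose the hinge as the axis so the unknown hinge reaction has zero arm there.
Box: 34 × 9.81 = 333.5 N down at 0.91 m → arm 0.91 m, τ = 333.5 × 0.91 = 303.5 N·m clockwise.
Hanging mass: 45 × 9.81 = 441.5 N down at 1.1 m → arm 1.1 m, τ = 441.5 × 1.1 = 485.7 N·m clockwise.
Total clockwise load moment = 789.2 N·m.
The cable tension T acts at 1.2 m; only its component perpendicular to the rod, T sinθ, produces torque. sin 47° = 0.7314.
Setting net torque to zero: T × 1.2 × 0.7314 = 789.2 → T = 789.2 / 0.8777 = 899 N.

T ≈ 899 N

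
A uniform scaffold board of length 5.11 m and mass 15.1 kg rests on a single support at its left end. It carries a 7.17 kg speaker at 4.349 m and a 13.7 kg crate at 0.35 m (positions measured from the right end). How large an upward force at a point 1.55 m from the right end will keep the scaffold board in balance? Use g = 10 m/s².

F ≈ 307 N

Taking torques about the left end:
Beam weight: 15.1 × 10 = 151 N down at 2.555 m → arm 2.555 m, τ = 151 × 2.555 = 385.8 N·m clockwise.
Speaker: 7.17 × 10 = 71.7 N down at 4.349 m → arm 0.761 m, τ = 71.7 × 0.761 = 54.56 N·m clockwise.
Crate: 13.7 × 10 = 137 N down at 0.35 m → arm 4.76 m, τ = 137 × 4.76 = 652.1 N·m clockwise.
Net moment of the loads = 1092 N·m clockwise.
The upward force F acts at a point 1.55 m from the right end, arm 3.56 m, giving F × 3.56 counterclockwise.
Στ = 0 ⇒ F × 3.56 = 1092 ⇒ F = 1092 / 3.56 = 307 N.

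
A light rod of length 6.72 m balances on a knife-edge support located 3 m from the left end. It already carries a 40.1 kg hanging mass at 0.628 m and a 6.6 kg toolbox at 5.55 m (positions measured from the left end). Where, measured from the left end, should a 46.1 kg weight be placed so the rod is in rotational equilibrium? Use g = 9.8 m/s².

x ≈ 4.7 m from the left end

Choose the knife-edge support (at 3 m from the left end) as the axis so the support reaction has zero arm there.
Hanging mass: 40.1 × 9.8 = 393 N down at 0.628 m → arm 2.372 m, τ = 393 × 2.372 = 932.2 N·m counterclockwise.
Toolbox: 6.6 × 9.8 = 64.68 N down at 5.55 m → arm 2.55 m, τ = 64.68 × 2.55 = 164.9 N·m clockwise.
Net moment of existing loads = 767.3 N·m counterclockwise.
The weight weighs 46.1 × 9.8 = 451.8 N and must supply an equal clockwise moment, so its lever arm about the knife-edge support is 767.3 / 451.8 = 1.7 m.
That puts it at 3 + 1.7 = 4.7 m from the left end.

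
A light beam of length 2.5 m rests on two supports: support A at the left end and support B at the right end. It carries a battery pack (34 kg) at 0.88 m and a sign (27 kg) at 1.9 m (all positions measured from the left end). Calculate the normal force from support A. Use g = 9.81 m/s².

Sum moments about support B (its reaction then has zero moment arm).
Battery pack: 34 × 9.81 = 333.5 N down at 0.88 m → arm 1.62 m, τ = 333.5 × 1.62 = 540.3 N·m counterclockwise.
Sign: 27 × 9.81 = 264.9 N down at 1.9 m → arm 0.6 m, τ = 264.9 × 0.6 = 158.9 N·m counterclockwise.
Net load moment about support B = 699.2 N·m counterclockwise.
Reaction R at support A is upward at 0 m, arm 2.5 m → moment R × 2.5 clockwise.
Balancing moments: R × 2.5 = 699.2, giving R = 280 N.

R_A ≈ 280 N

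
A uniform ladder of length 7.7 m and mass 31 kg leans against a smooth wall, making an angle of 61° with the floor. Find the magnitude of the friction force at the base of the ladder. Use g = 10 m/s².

Sum moments about the foot of the ladder (the floor normal and friction both act there and drop out).
Ladder weight 31×10 = 310 N acts at 3.85 m along the ladder; its horizontal arm is 3.85·cos61° = 1.867 m → τ = 578.8 N·m clockwise.
Wall normal N acts horizontally at the top; its moment arm is the height L sinθ = 7.7·sin61° = 6.735 m, counterclockwise.
For rotational equilibrium, N × 6.735 = 578.8, so N = 85.9 N.
ΣFx = 0: friction at the foot balances the wall's push, so f = N_wall = 85.9 N.

f ≈ 85.9 N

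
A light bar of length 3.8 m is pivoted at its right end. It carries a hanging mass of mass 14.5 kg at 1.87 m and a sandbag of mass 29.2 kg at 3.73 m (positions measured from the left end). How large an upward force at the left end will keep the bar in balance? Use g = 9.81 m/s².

F ≈ 77.5 N

Sum moments about the right end (the unknown pivot reaction has zero arm there).
Hanging mass: 14.5 × 9.81 = 142.2 N down at 1.87 m → arm 1.93 m, τ = 142.2 × 1.93 = 274.4 N·m counterclockwise.
Sandbag: 29.2 × 9.81 = 286.5 N down at 3.73 m → arm 0.07 m, τ = 286.5 × 0.07 = 20.06 N·m counterclockwise.
Net moment of the loads = 294.5 N·m counterclockwise.
The upward force F acts at the left end, arm 3.8 m, giving F × 3.8 clockwise.
For rotational equilibrium, F × 3.8 = 294.5, so F = 294.5 / 3.8 = 77.5 N.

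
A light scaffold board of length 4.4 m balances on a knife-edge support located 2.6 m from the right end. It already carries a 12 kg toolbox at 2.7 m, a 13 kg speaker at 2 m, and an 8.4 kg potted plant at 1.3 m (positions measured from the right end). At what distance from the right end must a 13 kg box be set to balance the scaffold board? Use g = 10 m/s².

x ≈ 3.95 m from the right end

Take moments about the knife-edge support (at 2.6 m from the right end).
Toolbox: 12 × 10 = 120 N down at 2.7 m → arm 0.1 m, τ = 120 × 0.1 = 12 N·m counterclockwise.
Speaker: 13 × 10 = 130 N down at 2 m → arm 0.6 m, τ = 130 × 0.6 = 78 N·m clockwise.
Potted plant: 8.4 × 10 = 84 N down at 1.3 m → arm 1.3 m, τ = 84 × 1.3 = 109.2 N·m clockwise.
Net moment of existing loads = 175.2 N·m clockwise.
The box weighs 13 × 10 = 130 N and must supply an equal counterclockwise moment, so its lever arm about the knife-edge support is 175.2 / 130 = 1.35 m.
That puts it at 2.6 + 1.35 = 3.95 m from the right end.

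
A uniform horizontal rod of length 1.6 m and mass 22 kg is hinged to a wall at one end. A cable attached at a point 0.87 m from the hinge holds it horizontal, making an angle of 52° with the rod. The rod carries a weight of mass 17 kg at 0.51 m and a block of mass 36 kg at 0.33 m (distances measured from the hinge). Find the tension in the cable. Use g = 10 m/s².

Taking torques about the hinge:
Beam weight: 22 × 10 = 220 N down at 0.8 m → arm 0.8 m, τ = 220 × 0.8 = 176 N·m clockwise.
Weight: 17 × 10 = 170 N down at 0.51 m → arm 0.51 m, τ = 170 × 0.51 = 86.7 N·m clockwise.
Block: 36 × 10 = 360 N down at 0.33 m → arm 0.33 m, τ = 360 × 0.33 = 118.8 N·m clockwise.
Total clockwise load moment = 381.5 N·m.
The cable tension T acts at 0.87 m; only its component perpendicular to the rod, T sinθ, produces torque. sin 52° = 0.788.
Στ = 0 ⇒ T × 0.87 × 0.788 = 381.5 ⇒ T = 381.5 / 0.6856 = 556 N.

T ≈ 556 N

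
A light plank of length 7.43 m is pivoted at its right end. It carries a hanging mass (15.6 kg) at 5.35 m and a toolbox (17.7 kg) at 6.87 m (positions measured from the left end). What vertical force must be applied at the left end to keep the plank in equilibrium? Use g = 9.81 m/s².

Taking torques about the right end:
Hanging mass: 15.6 × 9.81 = 153 N down at 5.35 m → arm 2.08 m, τ = 153 × 2.08 = 318.2 N·m counterclockwise.
Toolbox: 17.7 × 9.81 = 173.6 N down at 6.87 m → arm 0.56 m, τ = 173.6 × 0.56 = 97.22 N·m counterclockwise.
Net moment of the loads = 415.4 N·m counterclockwise.
The upward force F acts at the left end, arm 7.43 m, giving F × 7.43 clockwise.
For rotational equilibrium, F × 7.43 = 415.4, so F = 415.4 / 7.43 = 55.9 N.

F ≈ 55.9 N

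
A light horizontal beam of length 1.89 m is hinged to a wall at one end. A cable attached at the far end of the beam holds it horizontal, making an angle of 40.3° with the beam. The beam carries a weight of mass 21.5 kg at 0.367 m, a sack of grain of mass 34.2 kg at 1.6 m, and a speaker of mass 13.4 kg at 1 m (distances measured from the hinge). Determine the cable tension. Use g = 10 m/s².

Sum moments about the hinge (the unknown hinge reaction has zero arm there).
Weight: 21.5 × 10 = 215 N down at 0.367 m → arm 0.367 m, τ = 215 × 0.367 = 78.91 N·m clockwise.
Sack of grain: 34.2 × 10 = 342 N down at 1.6 m → arm 1.6 m, τ = 342 × 1.6 = 547.2 N·m clockwise.
Speaker: 13.4 × 10 = 134 N down at 1 m → arm 1 m, τ = 134 × 1 = 134 N·m clockwise.
Total clockwise load moment = 760.1 N·m.
The cable tension T acts at 1.89 m; only its component perpendicular to the beam, T sinθ, produces torque. sin 40.3° = 0.6468.
Setting net torque to zero: T × 1.89 × 0.6468 = 760.1 → T = 760.1 / 1.222 = 622 N.

T ≈ 622 N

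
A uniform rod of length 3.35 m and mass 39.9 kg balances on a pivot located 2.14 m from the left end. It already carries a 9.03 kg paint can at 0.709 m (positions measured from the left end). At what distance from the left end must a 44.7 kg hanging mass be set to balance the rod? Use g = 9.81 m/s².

x ≈ 2.84 m from the left end

Taking torques about the pivot (at 2.14 m from the left end):
Beam weight: 39.9 × 9.81 = 391.4 N down at 1.675 m → arm 0.465 m, τ = 391.4 × 0.465 = 182 N·m counterclockwise.
Paint can: 9.03 × 9.81 = 88.58 N down at 0.709 m → arm 1.431 m, τ = 88.58 × 1.431 = 126.8 N·m counterclockwise.
Net moment of existing loads = 308.8 N·m counterclockwise.
The hanging mass weighs 44.7 × 9.81 = 438.5 N and must supply an equal clockwise moment, so its lever arm about the pivot is 308.8 / 438.5 = 0.704 m.
That puts it at 2.14 + 0.704 = 2.84 m from the left end.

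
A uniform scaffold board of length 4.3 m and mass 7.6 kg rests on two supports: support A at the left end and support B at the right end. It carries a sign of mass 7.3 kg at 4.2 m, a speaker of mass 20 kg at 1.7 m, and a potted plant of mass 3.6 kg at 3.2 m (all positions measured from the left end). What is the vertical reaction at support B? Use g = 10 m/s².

R_B ≈ 215 N

About support A:
Beam weight: 7.6 × 10 = 76 N down at 2.15 m → arm 2.15 m, τ = 76 × 2.15 = 163.4 N·m clockwise.
Sign: 7.3 × 10 = 73 N down at 4.2 m → arm 4.2 m, τ = 73 × 4.2 = 306.6 N·m clockwise.
Speaker: 20 × 10 = 200 N down at 1.7 m → arm 1.7 m, τ = 200 × 1.7 = 340 N·m clockwise.
Potted plant: 3.6 × 10 = 36 N down at 3.2 m → arm 3.2 m, τ = 36 × 3.2 = 115.2 N·m clockwise.
Net load moment about support A = 925.2 N·m clockwise.
Reaction R at support B is upward at 4.3 m, arm 4.3 m → moment R × 4.3 counterclockwise.
For rotational equilibrium, R × 4.3 = 925.2, so R = 215 N.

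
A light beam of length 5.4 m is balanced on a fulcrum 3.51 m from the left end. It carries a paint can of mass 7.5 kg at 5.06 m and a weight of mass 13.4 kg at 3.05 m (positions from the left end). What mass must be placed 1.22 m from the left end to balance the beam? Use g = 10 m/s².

m ≈ 2.38 kg

Sum moments about the fulcrum (at 3.51 m from the left end) (the support reaction has zero arm there).
Paint can: 7.5 × 10 = 75 N down at 5.06 m → arm 1.55 m, τ = 75 × 1.55 = 116.2 N·m clockwise.
Weight: 13.4 × 10 = 134 N down at 3.05 m → arm 0.46 m, τ = 134 × 0.46 = 61.64 N·m counterclockwise.
Net moment of known loads = 54.56 N·m clockwise.
An unknown mass m at 1.22 m has arm 2.29 m; its moment is m·g·2.29 counterclockwise.
Setting net torque to zero: m × 10 × 2.29 = 54.56 → m = 54.56 / (10 × 2.29) = 2.38 kg.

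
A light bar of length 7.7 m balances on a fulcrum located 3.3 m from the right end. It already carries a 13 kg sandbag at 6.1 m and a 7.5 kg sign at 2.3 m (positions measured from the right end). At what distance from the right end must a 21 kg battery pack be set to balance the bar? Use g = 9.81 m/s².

Take moments about the fulcrum (at 3.3 m from the right end).
Sandbag: 13 × 9.81 = 127.5 N down at 6.1 m → arm 2.8 m, τ = 127.5 × 2.8 = 357 N·m counterclockwise.
Sign: 7.5 × 9.81 = 73.58 N down at 2.3 m → arm 1 m, τ = 73.58 × 1 = 73.58 N·m clockwise.
Net moment of existing loads = 283.4 N·m counterclockwise.
The battery pack weighs 21 × 9.81 = 206 N and must supply an equal clockwise moment, so its lever arm about the fulcrum is 283.4 / 206 = 1.38 m.
That puts it at 3.3 − 1.38 = 1.92 m from the right end.

x ≈ 1.92 m from the right end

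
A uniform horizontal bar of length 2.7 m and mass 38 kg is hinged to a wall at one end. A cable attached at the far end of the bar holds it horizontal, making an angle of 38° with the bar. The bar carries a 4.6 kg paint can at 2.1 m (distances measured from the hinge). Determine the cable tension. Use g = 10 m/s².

About the hinge:
Beam weight: 38 × 10 = 380 N down at 1.35 m → arm 1.35 m, τ = 380 × 1.35 = 513 N·m clockwise.
Paint can: 4.6 × 10 = 46 N down at 2.1 m → arm 2.1 m, τ = 46 × 2.1 = 96.6 N·m clockwise.
Total clockwise load moment = 609.6 N·m.
The cable tension T acts at 2.7 m; only its component perpendicular to the bar, T sinθ, produces torque. sin 38° = 0.6157.
Στ = 0 ⇒ T × 2.7 × 0.6157 = 609.6 ⇒ T = 609.6 / 1.662 = 367 N.

T ≈ 367 N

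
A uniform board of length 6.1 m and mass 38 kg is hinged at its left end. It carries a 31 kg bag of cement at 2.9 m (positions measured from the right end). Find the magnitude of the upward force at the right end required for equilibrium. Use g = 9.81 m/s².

F ≈ 346 N

Sum moments about the left end (the unknown pivot reaction has zero arm there).
Beam weight: 38 × 9.81 = 372.8 N down at 3.05 m → arm 3.05 m, τ = 372.8 × 3.05 = 1137 N·m clockwise.
Bag of cement: 31 × 9.81 = 304.1 N down at 2.9 m → arm 3.2 m, τ = 304.1 × 3.2 = 973.1 N·m clockwise.
Net moment of the loads = 2110 N·m clockwise.
The upward force F acts at the right end, arm 6.1 m, giving F × 6.1 counterclockwise.
For rotational equilibrium, F × 6.1 = 2110, so F = 2110 / 6.1 = 346 N.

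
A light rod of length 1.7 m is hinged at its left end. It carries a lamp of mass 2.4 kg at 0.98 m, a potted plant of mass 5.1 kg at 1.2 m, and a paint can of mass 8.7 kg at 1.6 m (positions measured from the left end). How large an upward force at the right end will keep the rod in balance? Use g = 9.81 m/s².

F ≈ 129 N

Taking torques about the left end:
Lamp: 2.4 × 9.81 = 23.54 N down at 0.98 m → arm 0.98 m, τ = 23.54 × 0.98 = 23.07 N·m clockwise.
Potted plant: 5.1 × 9.81 = 50.03 N down at 1.2 m → arm 1.2 m, τ = 50.03 × 1.2 = 60.04 N·m clockwise.
Paint can: 8.7 × 9.81 = 85.35 N down at 1.6 m → arm 1.6 m, τ = 85.35 × 1.6 = 136.6 N·m clockwise.
Net moment of the loads = 219.7 N·m clockwise.
The upward force F acts at the right end, arm 1.7 m, giving F × 1.7 counterclockwise.
Στ = 0 ⇒ F × 1.7 = 219.7 ⇒ F = 219.7 / 1.7 = 129 N.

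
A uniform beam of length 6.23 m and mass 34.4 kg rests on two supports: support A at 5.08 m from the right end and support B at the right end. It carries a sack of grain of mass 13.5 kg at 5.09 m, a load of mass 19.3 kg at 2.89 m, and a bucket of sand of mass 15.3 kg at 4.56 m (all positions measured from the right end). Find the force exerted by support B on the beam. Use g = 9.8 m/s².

Take moments about support A.
Beam weight: 34.4 × 9.8 = 337.1 N down at 3.115 m → arm 1.965 m, τ = 337.1 × 1.965 = 662.4 N·m clockwise.
Sack of grain: 13.5 × 9.8 = 132.3 N down at 5.09 m → arm 0.01 m, τ = 132.3 × 0.01 = 1.323 N·m counterclockwise.
Load: 19.3 × 9.8 = 189.1 N down at 2.89 m → arm 2.19 m, τ = 189.1 × 2.19 = 414.1 N·m clockwise.
Bucket of sand: 15.3 × 9.8 = 149.9 N down at 4.56 m → arm 0.52 m, τ = 149.9 × 0.52 = 77.95 N·m clockwise.
Net load moment about support A = 1153 N·m clockwise.
Reaction R at support B is upward at 0 m, arm 5.08 m → moment R × 5.08 counterclockwise.
Στ = 0 ⇒ R × 5.08 = 1153 ⇒ R = 227 N.

R_B ≈ 227 N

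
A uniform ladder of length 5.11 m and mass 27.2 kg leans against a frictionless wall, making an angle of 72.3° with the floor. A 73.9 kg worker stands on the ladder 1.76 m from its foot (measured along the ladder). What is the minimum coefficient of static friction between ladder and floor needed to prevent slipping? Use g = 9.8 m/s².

Sum moments about the foot of the ladder (the floor normal and friction both act there and drop out).
Ladder weight 27.2×9.8 = 266.6 N acts at 2.555 m along the ladder; its horizontal arm is 2.555·cos72.3° = 0.7768 m → τ = 207.1 N·m clockwise.
Worker: 73.9×9.8 = 724.2 N at 1.76 m → arm 0.5351 m → τ = 387.5 N·m clockwise.
Wall normal N acts horizontally at the top; its moment arm is the height L sinθ = 5.11·sin72.3° = 4.868 m, counterclockwise.
Balancing moments: N × 4.868 = 594.6, giving N = 122.1 N.
ΣFx = 0 ⇒ f = N_wall = 122.1 N. ΣFy = 0 ⇒ N_floor = 990.8 N.
μ_min = f / N_floor = 122.1 / 990.8 = 0.123.

μ_min ≈ 0.123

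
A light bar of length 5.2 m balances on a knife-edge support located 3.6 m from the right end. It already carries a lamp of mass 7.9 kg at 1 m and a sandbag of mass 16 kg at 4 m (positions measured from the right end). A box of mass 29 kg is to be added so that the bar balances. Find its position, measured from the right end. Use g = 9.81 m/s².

Take moments about the knife-edge support (at 3.6 m from the right end).
Lamp: 7.9 × 9.81 = 77.5 N down at 1 m → arm 2.6 m, τ = 77.5 × 2.6 = 201.5 N·m clockwise.
Sandbag: 16 × 9.81 = 157 N down at 4 m → arm 0.4 m, τ = 157 × 0.4 = 62.8 N·m counterclockwise.
Net moment of existing loads = 138.7 N·m clockwise.
The box weighs 29 × 9.81 = 284.5 N and must supply an equal counterclockwise moment, so its lever arm about the knife-edge support is 138.7 / 284.5 = 0.488 m.
That puts it at 3.6 + 0.488 = 4.09 m from the right end.

x ≈ 4.09 m from the right end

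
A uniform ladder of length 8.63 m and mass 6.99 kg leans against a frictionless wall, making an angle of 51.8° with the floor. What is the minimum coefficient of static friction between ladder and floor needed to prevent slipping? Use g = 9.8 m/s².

μ_min ≈ 0.393

Choose the foot of the ladder as the axis so the floor normal and friction both act there and drop out.
Ladder weight 6.99×9.8 = 68.5 N acts at 4.315 m along the ladder; its horizontal arm is 4.315·cos51.8° = 2.668 m → τ = 182.8 N·m clockwise.
Wall normal N acts horizontally at the top; its moment arm is the height L sinθ = 8.63·sin51.8° = 6.782 m, counterclockwise.
Setting net torque to zero: N × 6.782 = 182.8 → N = 26.95 N.
ΣFx = 0 ⇒ f = N_wall = 26.95 N. ΣFy = 0 ⇒ N_floor = 68.5 N.
μ_min = f / N_floor = 26.95 / 68.5 = 0.393.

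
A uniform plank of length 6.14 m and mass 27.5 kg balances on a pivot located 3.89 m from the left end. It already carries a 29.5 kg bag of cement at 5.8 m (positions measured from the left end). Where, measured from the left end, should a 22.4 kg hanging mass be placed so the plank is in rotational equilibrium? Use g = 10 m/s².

About the pivot (at 3.89 m from the left end):
Beam weight: 27.5 × 10 = 275 N down at 3.07 m → arm 0.82 m, τ = 275 × 0.82 = 225.5 N·m counterclockwise.
Bag of cement: 29.5 × 10 = 295 N down at 5.8 m → arm 1.91 m, τ = 295 × 1.91 = 563.4 N·m clockwise.
Net moment of existing loads = 337.9 N·m clockwise.
The hanging mass weighs 22.4 × 10 = 224 N and must supply an equal counterclockwise moment, so its lever arm about the pivot is 337.9 / 224 = 1.51 m.
That puts it at 3.89 − 1.51 = 2.38 m from the left end.

x ≈ 2.38 m from the left end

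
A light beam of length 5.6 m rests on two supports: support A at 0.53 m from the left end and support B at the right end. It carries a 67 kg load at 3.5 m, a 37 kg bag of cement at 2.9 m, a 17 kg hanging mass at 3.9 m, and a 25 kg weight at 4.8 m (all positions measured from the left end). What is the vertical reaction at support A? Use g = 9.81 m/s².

Take moments about support B.
Load: 67 × 9.81 = 657.3 N down at 3.5 m → arm 2.1 m, τ = 657.3 × 2.1 = 1380 N·m counterclockwise.
Bag of cement: 37 × 9.81 = 363 N down at 2.9 m → arm 2.7 m, τ = 363 × 2.7 = 980.1 N·m counterclockwise.
Hanging mass: 17 × 9.81 = 166.8 N down at 3.9 m → arm 1.7 m, τ = 166.8 × 1.7 = 283.6 N·m counterclockwise.
Weight: 25 × 9.81 = 245.2 N down at 4.8 m → arm 0.8 m, τ = 245.2 × 0.8 = 196.2 N·m counterclockwise.
Net load moment about support B = 2840 N·m counterclockwise.
Reaction R at support A is upward at 0.53 m, arm 5.07 m → moment R × 5.07 clockwise.
For rotational equilibrium, R × 5.07 = 2840, so R = 560 N.

R_A ≈ 560 N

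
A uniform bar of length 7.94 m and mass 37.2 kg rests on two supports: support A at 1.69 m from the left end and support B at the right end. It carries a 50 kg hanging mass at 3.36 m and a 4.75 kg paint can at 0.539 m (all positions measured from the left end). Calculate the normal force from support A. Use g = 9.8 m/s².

R_A ≈ 646 N

About support B:
Beam weight: 37.2 × 9.8 = 364.6 N down at 3.97 m → arm 3.97 m, τ = 364.6 × 3.97 = 1447 N·m counterclockwise.
Hanging mass: 50 × 9.8 = 490 N down at 3.36 m → arm 4.58 m, τ = 490 × 4.58 = 2244 N·m counterclockwise.
Paint can: 4.75 × 9.8 = 46.55 N down at 0.539 m → arm 7.401 m, τ = 46.55 × 7.401 = 344.5 N·m counterclockwise.
Net load moment about support B = 4036 N·m counterclockwise.
Reaction R at support A is upward at 1.69 m, arm 6.25 m → moment R × 6.25 clockwise.
Setting net torque to zero: R × 6.25 = 4036 → R = 646 N.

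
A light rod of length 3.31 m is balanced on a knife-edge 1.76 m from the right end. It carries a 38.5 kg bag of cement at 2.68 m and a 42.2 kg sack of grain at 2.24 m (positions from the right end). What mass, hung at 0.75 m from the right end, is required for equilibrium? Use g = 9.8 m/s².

m ≈ 55.1 kg

Take moments about the knife-edge (at 1.76 m from the right end).
Bag of cement: 38.5 × 9.8 = 377.3 N down at 2.68 m → arm 0.92 m, τ = 377.3 × 0.92 = 347.1 N·m counterclockwise.
Sack of grain: 42.2 × 9.8 = 413.6 N down at 2.24 m → arm 0.48 m, τ = 413.6 × 0.48 = 198.5 N·m counterclockwise.
Net moment of known loads = 545.6 N·m counterclockwise.
An unknown mass m at 0.75 m has arm 1.01 m; its moment is m·g·1.01 clockwise.
For rotational equilibrium, m × 9.8 × 1.01 = 545.6, so m = 545.6 / (9.8 × 1.01) = 55.1 kg.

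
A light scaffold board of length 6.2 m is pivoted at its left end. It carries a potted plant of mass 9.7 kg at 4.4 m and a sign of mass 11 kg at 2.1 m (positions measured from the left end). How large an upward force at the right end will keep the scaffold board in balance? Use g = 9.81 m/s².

F ≈ 104 N

Take moments about the left end.
Potted plant: 9.7 × 9.81 = 95.16 N down at 4.4 m → arm 4.4 m, τ = 95.16 × 4.4 = 418.7 N·m clockwise.
Sign: 11 × 9.81 = 107.9 N down at 2.1 m → arm 2.1 m, τ = 107.9 × 2.1 = 226.6 N·m clockwise.
Net moment of the loads = 645.3 N·m clockwise.
The upward force F acts at the right end, arm 6.2 m, giving F × 6.2 counterclockwise.
Setting net torque to zero: F × 6.2 = 645.3 → F = 645.3 / 6.2 = 104 N.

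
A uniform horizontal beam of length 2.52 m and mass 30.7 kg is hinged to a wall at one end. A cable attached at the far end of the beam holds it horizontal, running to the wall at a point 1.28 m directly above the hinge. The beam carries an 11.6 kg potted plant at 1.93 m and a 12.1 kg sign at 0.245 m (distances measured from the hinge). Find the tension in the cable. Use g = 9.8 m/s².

Take moments about the hinge.
Beam weight: 30.7 × 9.8 = 300.9 N down at 1.26 m → arm 1.26 m, τ = 300.9 × 1.26 = 379.1 N·m clockwise.
Potted plant: 11.6 × 9.8 = 113.7 N down at 1.93 m → arm 1.93 m, τ = 113.7 × 1.93 = 219.4 N·m clockwise.
Sign: 12.1 × 9.8 = 118.6 N down at 0.245 m → arm 0.245 m, τ = 118.6 × 0.245 = 29.06 N·m clockwise.
Total clockwise load moment = 627.6 N·m.
The cable tension T acts at 2.52 m; only its component perpendicular to the beam, T sinθ, produces torque. sinθ = h/√(h²+d²) = 1.28/√(1.28²+2.52²) = 0.4529.
For rotational equilibrium, T × 2.52 × 0.4529 = 627.6, so T = 627.6 / 1.141 = 550 N.

T ≈ 550 N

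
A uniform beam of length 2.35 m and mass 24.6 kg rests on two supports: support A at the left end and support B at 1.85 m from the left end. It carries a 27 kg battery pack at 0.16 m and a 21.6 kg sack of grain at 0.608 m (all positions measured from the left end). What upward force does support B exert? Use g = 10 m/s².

R_B ≈ 251 N

Taking torques about support A:
Beam weight: 24.6 × 10 = 246 N down at 1.175 m → arm 1.175 m, τ = 246 × 1.175 = 289.1 N·m clockwise.
Battery pack: 27 × 10 = 270 N down at 0.16 m → arm 0.16 m, τ = 270 × 0.16 = 43.2 N·m clockwise.
Sack of grain: 21.6 × 10 = 216 N down at 0.608 m → arm 0.608 m, τ = 216 × 0.608 = 131.3 N·m clockwise.
Net load moment about support A = 463.6 N·m clockwise.
Reaction R at support B is upward at 1.85 m, arm 1.85 m → moment R × 1.85 counterclockwise.
Στ = 0 ⇒ R × 1.85 = 463.6 ⇒ R = 251 N.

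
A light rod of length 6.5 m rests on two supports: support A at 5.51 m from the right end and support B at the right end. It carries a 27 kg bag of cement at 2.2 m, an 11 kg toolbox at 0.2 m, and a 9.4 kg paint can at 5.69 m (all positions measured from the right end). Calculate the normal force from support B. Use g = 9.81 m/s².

Choose support A as the axis so its reaction then has zero moment arm.
Bag of cement: 27 × 9.81 = 264.9 N down at 2.2 m → arm 3.31 m, τ = 264.9 × 3.31 = 876.8 N·m clockwise.
Toolbox: 11 × 9.81 = 107.9 N down at 0.2 m → arm 5.31 m, τ = 107.9 × 5.31 = 572.9 N·m clockwise.
Paint can: 9.4 × 9.81 = 92.21 N down at 5.69 m → arm 0.18 m, τ = 92.21 × 0.18 = 16.6 N·m counterclockwise.
Net load moment about support A = 1433 N·m clockwise.
Reaction R at support B is upward at 0 m, arm 5.51 m → moment R × 5.51 counterclockwise.
Balancing moments: R × 5.51 = 1433, giving R = 260 N.

R_B ≈ 260 N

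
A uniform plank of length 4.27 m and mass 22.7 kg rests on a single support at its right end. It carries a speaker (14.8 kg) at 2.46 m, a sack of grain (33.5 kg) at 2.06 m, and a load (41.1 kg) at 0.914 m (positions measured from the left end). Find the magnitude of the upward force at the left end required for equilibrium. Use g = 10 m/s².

Taking torques about the right end:
Beam weight: 22.7 × 10 = 227 N down at 2.135 m → arm 2.135 m, τ = 227 × 2.135 = 484.6 N·m counterclockwise.
Speaker: 14.8 × 10 = 148 N down at 2.46 m → arm 1.81 m, τ = 148 × 1.81 = 267.9 N·m counterclockwise.
Sack of grain: 33.5 × 10 = 335 N down at 2.06 m → arm 2.21 m, τ = 335 × 2.21 = 740.4 N·m counterclockwise.
Load: 41.1 × 10 = 411 N down at 0.914 m → arm 3.356 m, τ = 411 × 3.356 = 1379 N·m counterclockwise.
Net moment of the loads = 2872 N·m counterclockwise.
The upward force F acts at the left end, arm 4.27 m, giving F × 4.27 clockwise.
Balancing moments: F × 4.27 = 2872, giving F = 2872 / 4.27 = 673 N.

F ≈ 673 N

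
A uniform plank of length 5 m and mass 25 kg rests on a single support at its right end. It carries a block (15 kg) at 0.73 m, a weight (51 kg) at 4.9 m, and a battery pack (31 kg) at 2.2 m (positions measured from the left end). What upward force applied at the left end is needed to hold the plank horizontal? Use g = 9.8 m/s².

Taking torques about the right end:
Beam weight: 25 × 9.8 = 245 N down at 2.5 m → arm 2.5 m, τ = 245 × 2.5 = 612.5 N·m counterclockwise.
Block: 15 × 9.8 = 147 N down at 0.73 m → arm 4.27 m, τ = 147 × 4.27 = 627.7 N·m counterclockwise.
Weight: 51 × 9.8 = 499.8 N down at 4.9 m → arm 0.1 m, τ = 499.8 × 0.1 = 49.98 N·m counterclockwise.
Battery pack: 31 × 9.8 = 303.8 N down at 2.2 m → arm 2.8 m, τ = 303.8 × 2.8 = 850.6 N·m counterclockwise.
Net moment of the loads = 2141 N·m counterclockwise.
The upward force F acts at the left end, arm 5 m, giving F × 5 clockwise.
For rotational equilibrium, F × 5 = 2141, so F = 2141 / 5 = 428 N.

F ≈ 428 N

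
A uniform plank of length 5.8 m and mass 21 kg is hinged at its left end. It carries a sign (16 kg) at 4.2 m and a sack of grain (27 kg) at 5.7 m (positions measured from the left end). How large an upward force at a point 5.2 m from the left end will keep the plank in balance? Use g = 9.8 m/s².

Taking torques about the left end:
Beam weight: 21 × 9.8 = 205.8 N down at 2.9 m → arm 2.9 m, τ = 205.8 × 2.9 = 596.8 N·m clockwise.
Sign: 16 × 9.8 = 156.8 N down at 4.2 m → arm 4.2 m, τ = 156.8 × 4.2 = 658.6 N·m clockwise.
Sack of grain: 27 × 9.8 = 264.6 N down at 5.7 m → arm 5.7 m, τ = 264.6 × 5.7 = 1508 N·m clockwise.
Net moment of the loads = 2763 N·m clockwise.
The upward force F acts at a point 5.2 m from the left end, arm 5.2 m, giving F × 5.2 counterclockwise.
Setting net torque to zero: F × 5.2 = 2763 → F = 2763 / 5.2 = 531 N.

F ≈ 531 N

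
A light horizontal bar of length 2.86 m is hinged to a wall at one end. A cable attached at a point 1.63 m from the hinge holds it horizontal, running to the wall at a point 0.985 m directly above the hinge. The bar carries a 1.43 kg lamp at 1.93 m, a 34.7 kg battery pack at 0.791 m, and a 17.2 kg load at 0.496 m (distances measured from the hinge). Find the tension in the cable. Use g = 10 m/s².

Choose the hinge as the axis so the unknown hinge reaction has zero arm there.
Lamp: 1.43 × 10 = 14.3 N down at 1.93 m → arm 1.93 m, τ = 14.3 × 1.93 = 27.6 N·m clockwise.
Battery pack: 34.7 × 10 = 347 N down at 0.791 m → arm 0.791 m, τ = 347 × 0.791 = 274.5 N·m clockwise.
Load: 17.2 × 10 = 172 N down at 0.496 m → arm 0.496 m, τ = 172 × 0.496 = 85.31 N·m clockwise.
Total clockwise load moment = 387.4 N·m.
The cable tension T acts at 1.63 m; only its component perpendicular to the bar, T sinθ, produces torque. sinθ = h/√(h²+d²) = 0.985/√(0.985²+1.63²) = 0.5172.
Στ = 0 ⇒ T × 1.63 × 0.5172 = 387.4 ⇒ T = 387.4 / 0.843 = 460 N.

T ≈ 460 N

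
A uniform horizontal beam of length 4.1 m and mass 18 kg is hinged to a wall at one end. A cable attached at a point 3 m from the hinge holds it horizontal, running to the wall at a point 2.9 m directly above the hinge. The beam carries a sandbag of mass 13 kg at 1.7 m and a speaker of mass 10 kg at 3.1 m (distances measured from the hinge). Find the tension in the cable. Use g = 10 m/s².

About the hinge:
Beam weight: 18 × 10 = 180 N down at 2.05 m → arm 2.05 m, τ = 180 × 2.05 = 369 N·m clockwise.
Sandbag: 13 × 10 = 130 N down at 1.7 m → arm 1.7 m, τ = 130 × 1.7 = 221 N·m clockwise.
Speaker: 10 × 10 = 100 N down at 3.1 m → arm 3.1 m, τ = 100 × 3.1 = 310 N·m clockwise.
Total clockwise load moment = 900 N·m.
The cable tension T acts at 3 m; only its component perpendicular to the beam, T sinθ, produces torque. sinθ = h/√(h²+d²) = 2.9/√(2.9²+3²) = 0.695.
Balancing moments: T × 3 × 0.695 = 900, giving T = 900 / 2.085 = 432 N.

T ≈ 432 N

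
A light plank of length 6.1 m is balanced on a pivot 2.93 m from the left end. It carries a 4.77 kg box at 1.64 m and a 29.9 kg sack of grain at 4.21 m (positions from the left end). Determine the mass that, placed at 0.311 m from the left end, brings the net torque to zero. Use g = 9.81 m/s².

m ≈ 12.3 kg

Sum moments about the pivot (at 2.93 m from the left end) (the support reaction has zero arm there).
Box: 4.77 × 9.81 = 46.79 N down at 1.64 m → arm 1.29 m, τ = 46.79 × 1.29 = 60.36 N·m counterclockwise.
Sack of grain: 29.9 × 9.81 = 293.3 N down at 4.21 m → arm 1.28 m, τ = 293.3 × 1.28 = 375.4 N·m clockwise.
Net moment of known loads = 315 N·m clockwise.
An unknown mass m at 0.311 m has arm 2.619 m; its moment is m·g·2.619 counterclockwise.
Στ = 0 ⇒ m × 9.81 × 2.619 = 315 ⇒ m = 315 / (9.81 × 2.619) = 12.3 kg.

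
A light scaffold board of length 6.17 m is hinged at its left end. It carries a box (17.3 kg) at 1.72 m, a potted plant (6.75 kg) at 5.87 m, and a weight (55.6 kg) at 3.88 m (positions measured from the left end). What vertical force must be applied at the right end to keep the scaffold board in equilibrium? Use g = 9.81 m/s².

Sum moments about the left end (the unknown pivot reaction has zero arm there).
Box: 17.3 × 9.81 = 169.7 N down at 1.72 m → arm 1.72 m, τ = 169.7 × 1.72 = 291.9 N·m clockwise.
Potted plant: 6.75 × 9.81 = 66.22 N down at 5.87 m → arm 5.87 m, τ = 66.22 × 5.87 = 388.7 N·m clockwise.
Weight: 55.6 × 9.81 = 545.4 N down at 3.88 m → arm 3.88 m, τ = 545.4 × 3.88 = 2116 N·m clockwise.
Net moment of the loads = 2797 N·m clockwise.
The upward force F acts at the right end, arm 6.17 m, giving F × 6.17 counterclockwise.
For rotational equilibrium, F × 6.17 = 2797, so F = 2797 / 6.17 = 453 N.

F ≈ 453 N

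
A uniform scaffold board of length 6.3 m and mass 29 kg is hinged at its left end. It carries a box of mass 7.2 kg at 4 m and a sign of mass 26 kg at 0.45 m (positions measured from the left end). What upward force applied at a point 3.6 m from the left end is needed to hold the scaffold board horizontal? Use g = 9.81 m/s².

About the left end:
Beam weight: 29 × 9.81 = 284.5 N down at 3.15 m → arm 3.15 m, τ = 284.5 × 3.15 = 896.2 N·m clockwise.
Box: 7.2 × 9.81 = 70.63 N down at 4 m → arm 4 m, τ = 70.63 × 4 = 282.5 N·m clockwise.
Sign: 26 × 9.81 = 255.1 N down at 0.45 m → arm 0.45 m, τ = 255.1 × 0.45 = 114.8 N·m clockwise.
Net moment of the loads = 1294 N·m clockwise.
The upward force F acts at a point 3.6 m from the left end, arm 3.6 m, giving F × 3.6 counterclockwise.
Balancing moments: F × 3.6 = 1294, giving F = 1294 / 3.6 = 359 N.

F ≈ 359 N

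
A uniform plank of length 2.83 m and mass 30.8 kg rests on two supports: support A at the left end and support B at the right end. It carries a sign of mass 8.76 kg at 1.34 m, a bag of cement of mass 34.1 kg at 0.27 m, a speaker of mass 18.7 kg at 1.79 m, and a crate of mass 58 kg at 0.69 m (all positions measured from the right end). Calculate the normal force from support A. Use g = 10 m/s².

About support B:
Beam weight: 30.8 × 10 = 308 N down at 1.415 m → arm 1.415 m, τ = 308 × 1.415 = 435.8 N·m counterclockwise.
Sign: 8.76 × 10 = 87.6 N down at 1.34 m → arm 1.34 m, τ = 87.6 × 1.34 = 117.4 N·m counterclockwise.
Bag of cement: 34.1 × 10 = 341 N down at 0.27 m → arm 0.27 m, τ = 341 × 0.27 = 92.07 N·m counterclockwise.
Speaker: 18.7 × 10 = 187 N down at 1.79 m → arm 1.79 m, τ = 187 × 1.79 = 334.7 N·m counterclockwise.
Crate: 58 × 10 = 580 N down at 0.69 m → arm 0.69 m, τ = 580 × 0.69 = 400.2 N·m counterclockwise.
Net load moment about support B = 1380 N·m counterclockwise.
Reaction R at support A is upward at 2.83 m, arm 2.83 m → moment R × 2.83 clockwise.
For rotational equilibrium, R × 2.83 = 1380, so R = 488 N.

R_A ≈ 488 N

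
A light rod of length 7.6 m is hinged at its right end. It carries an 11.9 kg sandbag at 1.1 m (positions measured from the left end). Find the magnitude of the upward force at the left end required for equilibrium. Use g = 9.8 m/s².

Taking torques about the right end:
Sandbag: 11.9 × 9.8 = 116.6 N down at 1.1 m → arm 6.5 m, τ = 116.6 × 6.5 = 757.9 N·m counterclockwise.
Net moment of the loads = 757.9 N·m counterclockwise.
The upward force F acts at the left end, arm 7.6 m, giving F × 7.6 clockwise.
Setting net torque to zero: F × 7.6 = 757.9 → F = 757.9 / 7.6 = 99.7 N.

F ≈ 99.7 N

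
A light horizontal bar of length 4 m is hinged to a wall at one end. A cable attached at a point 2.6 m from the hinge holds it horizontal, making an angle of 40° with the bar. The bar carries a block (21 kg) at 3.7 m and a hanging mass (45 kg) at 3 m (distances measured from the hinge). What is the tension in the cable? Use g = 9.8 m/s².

Choose the hinge as the axis so the unknown hinge reaction has zero arm there.
Block: 21 × 9.8 = 205.8 N down at 3.7 m → arm 3.7 m, τ = 205.8 × 3.7 = 761.5 N·m clockwise.
Hanging mass: 45 × 9.8 = 441 N down at 3 m → arm 3 m, τ = 441 × 3 = 1323 N·m clockwise.
Total clockwise load moment = 2084 N·m.
The cable tension T acts at 2.6 m; only its component perpendicular to the bar, T sinθ, produces torque. sin 40° = 0.6428.
Στ = 0 ⇒ T × 2.6 × 0.6428 = 2084 ⇒ T = 2084 / 1.671 = 1250 N.

T ≈ 1250 N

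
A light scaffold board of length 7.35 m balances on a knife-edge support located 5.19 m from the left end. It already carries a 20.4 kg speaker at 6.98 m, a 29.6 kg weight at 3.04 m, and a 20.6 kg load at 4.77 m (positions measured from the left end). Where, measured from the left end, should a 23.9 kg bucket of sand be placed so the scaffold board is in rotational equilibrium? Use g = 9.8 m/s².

x ≈ 6.69 m from the left end

Taking torques about the knife-edge support (at 5.19 m from the left end):
Speaker: 20.4 × 9.8 = 199.9 N down at 6.98 m → arm 1.79 m, τ = 199.9 × 1.79 = 357.8 N·m clockwise.
Weight: 29.6 × 9.8 = 290.1 N down at 3.04 m → arm 2.15 m, τ = 290.1 × 2.15 = 623.7 N·m counterclockwise.
Load: 20.6 × 9.8 = 201.9 N down at 4.77 m → arm 0.42 m, τ = 201.9 × 0.42 = 84.8 N·m counterclockwise.
Net moment of existing loads = 350.7 N·m counterclockwise.
The bucket of sand weighs 23.9 × 9.8 = 234.2 N and must supply an equal clockwise moment, so its lever arm about the knife-edge support is 350.7 / 234.2 = 1.5 m.
That puts it at 5.19 + 1.5 = 6.69 m from the left end.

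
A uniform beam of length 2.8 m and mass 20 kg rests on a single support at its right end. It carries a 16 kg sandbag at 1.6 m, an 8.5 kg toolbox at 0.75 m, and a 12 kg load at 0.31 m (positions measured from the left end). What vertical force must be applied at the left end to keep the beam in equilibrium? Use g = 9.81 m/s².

F ≈ 331 N

Taking torques about the right end:
Beam weight: 20 × 9.81 = 196.2 N down at 1.4 m → arm 1.4 m, τ = 196.2 × 1.4 = 274.7 N·m counterclockwise.
Sandbag: 16 × 9.81 = 157 N down at 1.6 m → arm 1.2 m, τ = 157 × 1.2 = 188.4 N·m counterclockwise.
Toolbox: 8.5 × 9.81 = 83.39 N down at 0.75 m → arm 2.05 m, τ = 83.39 × 2.05 = 170.9 N·m counterclockwise.
Load: 12 × 9.81 = 117.7 N down at 0.31 m → arm 2.49 m, τ = 117.7 × 2.49 = 293.1 N·m counterclockwise.
Net moment of the loads = 927.1 N·m counterclockwise.
The upward force F acts at the left end, arm 2.8 m, giving F × 2.8 clockwise.
Στ = 0 ⇒ F × 2.8 = 927.1 ⇒ F = 927.1 / 2.8 = 331 N.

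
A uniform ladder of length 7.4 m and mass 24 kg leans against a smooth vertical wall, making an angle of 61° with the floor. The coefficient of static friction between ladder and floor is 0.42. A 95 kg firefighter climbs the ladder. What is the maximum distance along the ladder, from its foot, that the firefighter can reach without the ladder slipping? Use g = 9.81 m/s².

d ≈ 6.09 m

About the foot of the ladder:
Ladder weight 24×9.81 = 235.4 N acts at 3.7 m along the ladder; its horizontal arm is 3.7·cos61° = 1.794 m → τ = 422.3 N·m clockwise.
Firefighter weight 95×9.81 = 932 N at distance d → arm d·cos61° → τ = 932·d·0.4848 clockwise.
Wall normal N at the top has arm L sinθ = 6.472 m counterclockwise, so Στ = 0 gives N·6.472 = 422.3 + 451.8·d.
ΣFy = 0 ⇒ N_floor = 1167 N, so the maximum friction is μ_s·N_floor = 0.42×1167 = 490.1 N. ΣFx = 0 ⇒ N_wall = f, so at the slipping point N = 490.1 N.
Substituting: 490.1×6.472 = 422.3 + 451.8·d ⇒ d = (3172 − 422.3) / 451.8 = 6.09 m.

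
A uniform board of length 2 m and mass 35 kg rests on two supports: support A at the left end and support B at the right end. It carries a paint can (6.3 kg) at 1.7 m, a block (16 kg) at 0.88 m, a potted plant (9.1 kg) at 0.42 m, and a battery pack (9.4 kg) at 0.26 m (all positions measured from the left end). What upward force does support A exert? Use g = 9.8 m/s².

R_A ≈ 419 N

About support B:
Beam weight: 35 × 9.8 = 343 N down at 1 m → arm 1 m, τ = 343 × 1 = 343 N·m counterclockwise.
Paint can: 6.3 × 9.8 = 61.74 N down at 1.7 m → arm 0.3 m, τ = 61.74 × 0.3 = 18.52 N·m counterclockwise.
Block: 16 × 9.8 = 156.8 N down at 0.88 m → arm 1.12 m, τ = 156.8 × 1.12 = 175.6 N·m counterclockwise.
Potted plant: 9.1 × 9.8 = 89.18 N down at 0.42 m → arm 1.58 m, τ = 89.18 × 1.58 = 140.9 N·m counterclockwise.
Battery pack: 9.4 × 9.8 = 92.12 N down at 0.26 m → arm 1.74 m, τ = 92.12 × 1.74 = 160.3 N·m counterclockwise.
Net load moment about support B = 838.3 N·m counterclockwise.
Reaction R at support A is upward at 0 m, arm 2 m → moment R × 2 clockwise.
Setting net torque to zero: R × 2 = 838.3 → R = 419 N.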